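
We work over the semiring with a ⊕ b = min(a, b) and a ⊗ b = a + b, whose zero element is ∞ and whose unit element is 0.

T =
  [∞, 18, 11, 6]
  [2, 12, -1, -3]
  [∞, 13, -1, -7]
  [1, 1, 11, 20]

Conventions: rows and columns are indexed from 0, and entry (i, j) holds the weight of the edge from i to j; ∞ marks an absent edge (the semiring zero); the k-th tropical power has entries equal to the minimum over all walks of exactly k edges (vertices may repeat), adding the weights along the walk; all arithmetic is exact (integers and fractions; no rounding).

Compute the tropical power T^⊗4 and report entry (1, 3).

T^⊗2:
  [7, 7, 10, 4]
  [-2, -2, -2, -8]
  [-6, -6, -2, -8]
  [3, 13, 0, -2]
T^⊗3:
  [5, 5, 6, 3]
  [-7, -7, -3, -9]
  [-7, -7, -7, -9]
  [-1, -1, -1, -7]
T^⊗4:
  [4, 4, 4, -1]
  [-8, -8, -8, -10]
  [-8, -8, -8, -14]
  [-6, -6, -2, -8]
Key observation: the optimum is the walk 1->2->2->2->3, with weight (-1) + (-1) + (-1) + (-7) = -10.
Optimal value attained by: walk 1->2->2->2->3.
Answer: (T^⊗4)[1][3] = -10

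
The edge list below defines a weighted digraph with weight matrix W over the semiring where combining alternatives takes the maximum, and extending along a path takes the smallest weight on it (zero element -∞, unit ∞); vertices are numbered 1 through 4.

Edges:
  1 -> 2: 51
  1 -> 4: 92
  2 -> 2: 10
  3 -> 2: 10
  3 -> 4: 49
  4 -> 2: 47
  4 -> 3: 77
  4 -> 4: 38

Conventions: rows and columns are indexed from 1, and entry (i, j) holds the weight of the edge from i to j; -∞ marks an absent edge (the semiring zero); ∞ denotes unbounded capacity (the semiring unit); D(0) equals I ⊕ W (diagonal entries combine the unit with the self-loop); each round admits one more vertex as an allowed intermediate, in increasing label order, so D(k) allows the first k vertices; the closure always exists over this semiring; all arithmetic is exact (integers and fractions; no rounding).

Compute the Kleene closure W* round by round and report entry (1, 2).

D(0):
  [∞, 51, -∞, 92]
  [-∞, ∞, -∞, -∞]
  [-∞, 10, ∞, 49]
  [-∞, 47, 77, ∞]
D(1):
  [∞, 51, -∞, 92]
  [-∞, ∞, -∞, -∞]
  [-∞, 10, ∞, 49]
  [-∞, 47, 77, ∞]
D(2):
  [∞, 51, -∞, 92]
  [-∞, ∞, -∞, -∞]
  [-∞, 10, ∞, 49]
  [-∞, 47, 77, ∞]
D(3):
  [∞, 51, -∞, 92]
  [-∞, ∞, -∞, -∞]
  [-∞, 10, ∞, 49]
  [-∞, 47, 77, ∞]
D(4):
  [∞, 51, 77, 92]
  [-∞, ∞, -∞, -∞]
  [-∞, 47, ∞, 49]
  [-∞, 47, 77, ∞]
Answer: W*[1][2] = 51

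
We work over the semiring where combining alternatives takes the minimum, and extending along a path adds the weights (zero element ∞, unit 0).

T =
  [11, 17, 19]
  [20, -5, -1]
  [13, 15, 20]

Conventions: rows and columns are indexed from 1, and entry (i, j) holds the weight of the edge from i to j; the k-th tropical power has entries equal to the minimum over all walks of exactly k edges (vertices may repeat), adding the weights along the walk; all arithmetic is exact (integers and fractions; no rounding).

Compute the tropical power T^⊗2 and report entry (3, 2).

T^⊗2:
  [22, 12, 16]
  [12, -10, -6]
  [24, 10, 14]
Key observation: the optimum is the walk 3->2->2, with weight 15 + (-5) = 10.
Optimal value attained by: walk 3->2->2.
Answer: (T^⊗2)[3][2] = 10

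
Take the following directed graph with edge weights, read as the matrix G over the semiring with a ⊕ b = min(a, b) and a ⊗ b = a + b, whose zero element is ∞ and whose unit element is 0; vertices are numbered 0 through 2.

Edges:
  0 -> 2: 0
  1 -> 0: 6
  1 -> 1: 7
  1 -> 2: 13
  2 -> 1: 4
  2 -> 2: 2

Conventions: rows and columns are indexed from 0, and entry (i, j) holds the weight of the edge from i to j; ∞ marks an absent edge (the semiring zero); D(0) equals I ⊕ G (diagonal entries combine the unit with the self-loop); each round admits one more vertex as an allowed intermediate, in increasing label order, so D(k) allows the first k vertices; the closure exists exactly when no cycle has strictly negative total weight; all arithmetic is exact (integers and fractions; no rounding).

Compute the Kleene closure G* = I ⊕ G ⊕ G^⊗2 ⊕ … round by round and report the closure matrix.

D(0):
  [0, ∞, 0]
  [6, 0, 13]
  [∞, 4, 0]
D(1):
  [0, ∞, 0]
  [6, 0, 6]
  [∞, 4, 0]
D(2):
  [0, ∞, 0]
  [6, 0, 6]
  [10, 4, 0]
D(3):
  [0, 4, 0]
  [6, 0, 6]
  [10, 4, 0]
Answer: G* = [[0, 4, 0], [6, 0, 6], [10, 4, 0]]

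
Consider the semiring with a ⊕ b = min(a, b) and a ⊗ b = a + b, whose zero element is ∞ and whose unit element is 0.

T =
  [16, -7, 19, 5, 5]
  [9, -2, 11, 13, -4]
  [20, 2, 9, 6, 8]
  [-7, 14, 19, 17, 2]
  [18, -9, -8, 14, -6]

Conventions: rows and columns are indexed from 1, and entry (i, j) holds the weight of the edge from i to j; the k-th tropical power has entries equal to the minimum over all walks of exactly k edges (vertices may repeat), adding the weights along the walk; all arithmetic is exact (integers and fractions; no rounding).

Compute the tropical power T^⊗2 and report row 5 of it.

T^⊗2:
  [-2, -9, -3, 6, -11]
  [6, -13, -12, 10, -10]
  [-1, -1, 0, 15, -2]
  [9, -14, -6, -2, -4]
  [0, -15, -14, -2, -13]
Answer: row 5 of T^⊗2 = [0, -15, -14, -2, -13]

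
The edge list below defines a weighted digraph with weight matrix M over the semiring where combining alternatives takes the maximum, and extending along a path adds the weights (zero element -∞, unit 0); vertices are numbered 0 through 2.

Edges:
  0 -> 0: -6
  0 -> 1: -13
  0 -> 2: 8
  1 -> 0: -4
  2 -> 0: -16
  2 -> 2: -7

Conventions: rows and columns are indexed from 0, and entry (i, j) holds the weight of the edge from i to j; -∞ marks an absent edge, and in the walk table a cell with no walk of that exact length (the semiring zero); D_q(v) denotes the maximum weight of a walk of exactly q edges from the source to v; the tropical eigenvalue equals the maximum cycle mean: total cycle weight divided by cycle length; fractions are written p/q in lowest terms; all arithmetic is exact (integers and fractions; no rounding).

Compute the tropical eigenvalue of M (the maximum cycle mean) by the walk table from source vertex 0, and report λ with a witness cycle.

q=0: [0, -∞, -∞]
q=1: [-6, -13, 8]
q=2: [-8, -19, 2]
q=3: [-14, -21, 0]
Optimal cycle mean attained by: cycle 0->2->0, total 8 + (-16), length 2.
Answer: λ = -4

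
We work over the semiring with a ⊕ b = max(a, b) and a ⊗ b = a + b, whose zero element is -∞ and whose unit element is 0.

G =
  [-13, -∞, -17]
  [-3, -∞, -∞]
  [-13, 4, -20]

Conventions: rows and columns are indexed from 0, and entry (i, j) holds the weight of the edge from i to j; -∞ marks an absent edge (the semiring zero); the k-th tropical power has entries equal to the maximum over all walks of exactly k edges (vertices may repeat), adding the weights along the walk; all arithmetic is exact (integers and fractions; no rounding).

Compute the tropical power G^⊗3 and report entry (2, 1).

G^⊗2:
  [-26, -13, -30]
  [-16, -∞, -20]
  [1, -16, -30]
G^⊗3:
  [-16, -26, -43]
  [-29, -16, -33]
  [-12, -26, -16]
Key observation: the optimum is the walk 2->0->2->1, with weight (-13) + (-17) + 4 = -26.
Optimal value attained by: walk 2->0->2->1.
Answer: (G^⊗3)[2][1] = -26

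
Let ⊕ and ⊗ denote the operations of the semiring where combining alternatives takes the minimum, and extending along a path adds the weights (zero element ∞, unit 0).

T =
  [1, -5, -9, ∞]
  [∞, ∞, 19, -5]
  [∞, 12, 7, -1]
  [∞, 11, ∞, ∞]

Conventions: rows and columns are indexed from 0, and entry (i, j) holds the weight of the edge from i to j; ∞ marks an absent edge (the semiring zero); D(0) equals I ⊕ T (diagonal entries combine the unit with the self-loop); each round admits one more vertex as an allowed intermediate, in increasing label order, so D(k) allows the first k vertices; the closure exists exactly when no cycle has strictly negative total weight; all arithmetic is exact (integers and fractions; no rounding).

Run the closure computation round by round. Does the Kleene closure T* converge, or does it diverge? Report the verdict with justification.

D(0):
  [0, -5, -9, ∞]
  [∞, 0, 19, -5]
  [∞, 12, 0, -1]
  [∞, 11, ∞, 0]
D(1):
  [0, -5, -9, ∞]
  [∞, 0, 19, -5]
  [∞, 12, 0, -1]
  [∞, 11, ∞, 0]
D(2):
  [0, -5, -9, -10]
  [∞, 0, 19, -5]
  [∞, 12, 0, -1]
  [∞, 11, 30, 0]
D(3):
  [0, -5, -9, -10]
  [∞, 0, 19, -5]
  [∞, 12, 0, -1]
  [∞, 11, 30, 0]
D(4):
  [0, -5, -9, -10]
  [∞, 0, 19, -5]
  [∞, 10, 0, -1]
  [∞, 11, 30, 0]
Key observation: every diagonal entry stays at the unit through all rounds, so no improving cycle exists.
Answer: CONVERGES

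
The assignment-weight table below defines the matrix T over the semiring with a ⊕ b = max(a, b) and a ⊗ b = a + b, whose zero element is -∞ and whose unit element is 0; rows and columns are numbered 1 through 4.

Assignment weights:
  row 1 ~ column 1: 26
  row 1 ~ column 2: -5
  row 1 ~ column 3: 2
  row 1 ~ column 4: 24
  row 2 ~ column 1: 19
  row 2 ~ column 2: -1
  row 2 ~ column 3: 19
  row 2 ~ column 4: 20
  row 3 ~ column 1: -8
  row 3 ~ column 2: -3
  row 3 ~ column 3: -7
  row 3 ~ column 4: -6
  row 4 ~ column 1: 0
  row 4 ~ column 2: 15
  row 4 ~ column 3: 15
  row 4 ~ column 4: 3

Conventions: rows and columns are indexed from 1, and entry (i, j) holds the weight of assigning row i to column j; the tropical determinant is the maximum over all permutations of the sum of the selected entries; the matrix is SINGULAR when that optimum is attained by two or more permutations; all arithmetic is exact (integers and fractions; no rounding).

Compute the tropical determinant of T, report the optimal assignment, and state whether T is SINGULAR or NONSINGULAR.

σ = (1, 2, 3, 4): 26 + (-1) + (-7) + 3 = 21
σ = (1, 2, 4, 3): 26 + (-1) + (-6) + 15 = 34
σ = (1, 3, 2, 4): 26 + 19 + (-3) + 3 = 45
σ = (1, 3, 4, 2): 26 + 19 + (-6) + 15 = 54
σ = (1, 4, 2, 3): 26 + 20 + (-3) + 15 = 58
σ = (1, 4, 3, 2): 26 + 20 + (-7) + 15 = 54
σ = (2, 1, 3, 4): (-5) + 19 + (-7) + 3 = 10
σ = (2, 1, 4, 3): (-5) + 19 + (-6) + 15 = 23
σ = (2, 3, 1, 4): (-5) + 19 + (-8) + 3 = 9
σ = (2, 3, 4, 1): (-5) + 19 + (-6) + 0 = 8
σ = (2, 4, 1, 3): (-5) + 20 + (-8) + 15 = 22
σ = (2, 4, 3, 1): (-5) + 20 + (-7) + 0 = 8
σ = (3, 1, 2, 4): 2 + 19 + (-3) + 3 = 21
σ = (3, 1, 4, 2): 2 + 19 + (-6) + 15 = 30
σ = (3, 2, 1, 4): 2 + (-1) + (-8) + 3 = -4
σ = (3, 2, 4, 1): 2 + (-1) + (-6) + 0 = -5
σ = (3, 4, 1, 2): 2 + 20 + (-8) + 15 = 29
σ = (3, 4, 2, 1): 2 + 20 + (-3) + 0 = 19
σ = (4, 1, 2, 3): 24 + 19 + (-3) + 15 = 55
σ = (4, 1, 3, 2): 24 + 19 + (-7) + 15 = 51
σ = (4, 2, 1, 3): 24 + (-1) + (-8) + 15 = 30
σ = (4, 2, 3, 1): 24 + (-1) + (-7) + 0 = 16
σ = (4, 3, 1, 2): 24 + 19 + (-8) + 15 = 50
σ = (4, 3, 2, 1): 24 + 19 + (-3) + 0 = 40
Optimal value attained by: σ = (1, 4, 2, 3).
Answer: det⊕(T) = 58; verdict: NONSINGULAR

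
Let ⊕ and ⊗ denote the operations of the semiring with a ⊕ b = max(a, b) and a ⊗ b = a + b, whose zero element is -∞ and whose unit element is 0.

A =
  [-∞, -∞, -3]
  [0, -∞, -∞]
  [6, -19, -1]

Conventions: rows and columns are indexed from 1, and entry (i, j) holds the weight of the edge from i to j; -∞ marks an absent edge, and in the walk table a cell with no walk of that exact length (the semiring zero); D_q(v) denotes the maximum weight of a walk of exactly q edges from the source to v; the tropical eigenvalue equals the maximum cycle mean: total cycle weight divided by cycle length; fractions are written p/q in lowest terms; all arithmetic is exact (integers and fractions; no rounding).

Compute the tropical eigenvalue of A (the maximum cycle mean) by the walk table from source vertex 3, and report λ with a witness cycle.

q=0: [-∞, -∞, 0]
q=1: [6, -19, -1]
q=2: [5, -20, 3]
q=3: [9, -16, 2]
Optimal cycle mean attained by: cycle 1->3->1, total (-3) + 6, length 2.
Answer: λ = 3/2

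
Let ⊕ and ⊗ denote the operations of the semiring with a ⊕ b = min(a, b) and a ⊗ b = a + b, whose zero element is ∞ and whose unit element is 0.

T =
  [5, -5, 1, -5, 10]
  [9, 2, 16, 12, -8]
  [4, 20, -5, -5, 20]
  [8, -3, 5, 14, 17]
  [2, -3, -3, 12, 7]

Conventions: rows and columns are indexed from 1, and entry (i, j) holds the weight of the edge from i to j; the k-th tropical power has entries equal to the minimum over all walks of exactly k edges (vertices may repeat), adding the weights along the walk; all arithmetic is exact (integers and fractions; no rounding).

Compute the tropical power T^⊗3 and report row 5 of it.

T^⊗2:
  [3, -8, -4, -4, -13]
  [-6, -11, -11, 4, -6]
  [-1, -8, -10, -10, 12]
  [6, -1, 0, 0, -11]
  [1, -3, -8, -8, -11]
T^⊗3:
  [-11, -16, -16, -9, -16]
  [-7, -11, -16, -16, -19]
  [-6, -13, -15, -15, -16]
  [-9, -14, -14, -5, -9]
  [-9, -14, -14, -13, -11]
Answer: row 5 of T^⊗3 = [-9, -14, -14, -13, -11]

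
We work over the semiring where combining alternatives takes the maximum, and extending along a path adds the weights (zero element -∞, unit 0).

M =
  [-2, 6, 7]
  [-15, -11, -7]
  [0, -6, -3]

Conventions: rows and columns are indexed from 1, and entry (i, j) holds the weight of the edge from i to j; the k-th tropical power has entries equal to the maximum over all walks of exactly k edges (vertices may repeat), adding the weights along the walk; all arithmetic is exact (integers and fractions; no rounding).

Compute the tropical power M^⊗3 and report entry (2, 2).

M^⊗2:
  [7, 4, 5]
  [-7, -9, -8]
  [-2, 6, 7]
M^⊗3:
  [5, 13, 14]
  [-8, -1, 0]
  [7, 4, 5]
Key observation: the optimum is the walk 2->3->1->2, with weight (-7) + 0 + 6 = -1.
Optimal value attained by: walk 2->3->1->2.
Answer: (M^⊗3)[2][2] = -1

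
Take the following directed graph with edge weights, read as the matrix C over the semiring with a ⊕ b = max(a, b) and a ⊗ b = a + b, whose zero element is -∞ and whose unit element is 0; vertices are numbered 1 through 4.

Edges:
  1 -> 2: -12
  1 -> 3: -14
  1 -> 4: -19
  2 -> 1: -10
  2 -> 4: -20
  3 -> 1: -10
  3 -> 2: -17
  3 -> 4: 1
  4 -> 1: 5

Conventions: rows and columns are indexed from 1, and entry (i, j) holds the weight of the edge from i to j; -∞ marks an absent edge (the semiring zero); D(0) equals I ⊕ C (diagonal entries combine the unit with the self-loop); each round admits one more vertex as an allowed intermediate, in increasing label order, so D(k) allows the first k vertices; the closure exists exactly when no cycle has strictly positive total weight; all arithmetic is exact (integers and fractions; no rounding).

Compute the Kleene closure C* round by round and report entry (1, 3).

D(0):
  [0, -12, -14, -19]
  [-10, 0, -∞, -20]
  [-10, -17, 0, 1]
  [5, -∞, -∞, 0]
D(1):
  [0, -12, -14, -19]
  [-10, 0, -24, -20]
  [-10, -17, 0, 1]
  [5, -7, -9, 0]
D(2):
  [0, -12, -14, -19]
  [-10, 0, -24, -20]
  [-10, -17, 0, 1]
  [5, -7, -9, 0]
D(3):
  [0, -12, -14, -13]
  [-10, 0, -24, -20]
  [-10, -17, 0, 1]
  [5, -7, -9, 0]
D(4):
  [0, -12, -14, -13]
  [-10, 0, -24, -20]
  [6, -6, 0, 1]
  [5, -7, -9, 0]
Answer: C*[1][3] = -14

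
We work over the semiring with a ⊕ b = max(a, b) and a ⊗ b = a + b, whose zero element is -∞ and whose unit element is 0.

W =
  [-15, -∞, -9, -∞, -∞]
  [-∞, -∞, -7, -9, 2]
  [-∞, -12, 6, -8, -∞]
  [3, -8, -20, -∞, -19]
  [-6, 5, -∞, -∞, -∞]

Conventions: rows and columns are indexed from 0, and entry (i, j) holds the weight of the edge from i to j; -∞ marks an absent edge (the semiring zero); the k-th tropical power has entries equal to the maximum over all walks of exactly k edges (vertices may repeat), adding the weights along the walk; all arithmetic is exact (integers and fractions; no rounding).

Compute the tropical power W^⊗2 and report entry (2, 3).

W^⊗2:
  [-30, -21, -3, -17, -∞]
  [-4, 7, -1, -15, -28]
  [-5, -6, 12, -2, -10]
  [-12, -14, -6, -17, -6]
  [-21, -∞, -2, -4, 7]
Key observation: the optimum is the walk 2->2->3, with weight 6 + (-8) = -2.
Optimal value attained by: walk 2->2->3.
Answer: (W^⊗2)[2][3] = -2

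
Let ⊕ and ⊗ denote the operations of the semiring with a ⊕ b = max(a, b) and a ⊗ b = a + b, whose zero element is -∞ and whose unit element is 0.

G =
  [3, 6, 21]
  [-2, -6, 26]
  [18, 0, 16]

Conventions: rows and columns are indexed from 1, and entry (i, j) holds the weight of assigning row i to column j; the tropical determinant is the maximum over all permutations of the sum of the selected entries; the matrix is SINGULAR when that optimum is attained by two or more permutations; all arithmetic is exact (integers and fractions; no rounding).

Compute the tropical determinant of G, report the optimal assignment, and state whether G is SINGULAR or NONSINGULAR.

σ = (1, 2, 3): 3 + (-6) + 16 = 13
σ = (1, 3, 2): 3 + 26 + 0 = 29
σ = (2, 1, 3): 6 + (-2) + 16 = 20
σ = (2, 3, 1): 6 + 26 + 18 = 50
σ = (3, 1, 2): 21 + (-2) + 0 = 19
σ = (3, 2, 1): 21 + (-6) + 18 = 33
Optimal value attained by: σ = (2, 3, 1).
Answer: det⊕(G) = 50; verdict: NONSINGULAR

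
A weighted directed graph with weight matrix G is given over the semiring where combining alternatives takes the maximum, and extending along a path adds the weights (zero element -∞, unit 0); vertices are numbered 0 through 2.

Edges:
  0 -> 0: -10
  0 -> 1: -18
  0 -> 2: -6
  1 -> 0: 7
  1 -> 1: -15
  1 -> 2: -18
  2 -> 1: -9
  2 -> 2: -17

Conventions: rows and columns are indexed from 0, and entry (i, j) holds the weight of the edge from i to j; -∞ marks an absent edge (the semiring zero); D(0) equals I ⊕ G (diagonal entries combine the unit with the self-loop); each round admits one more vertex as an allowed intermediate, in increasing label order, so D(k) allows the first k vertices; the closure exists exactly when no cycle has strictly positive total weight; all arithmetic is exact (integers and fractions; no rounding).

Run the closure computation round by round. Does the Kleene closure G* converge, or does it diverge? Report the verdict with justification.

D(0):
  [0, -18, -6]
  [7, 0, -18]
  [-∞, -9, 0]
D(1):
  [0, -18, -6]
  [7, 0, 1]
  [-∞, -9, 0]
D(2):
  [0, -18, -6]
  [7, 0, 1]
  [-2, -9, 0]
D(3):
  [0, -15, -6]
  [7, 0, 1]
  [-2, -9, 0]
Key observation: every diagonal entry stays at the unit through all rounds, so no improving cycle exists.
Answer: CONVERGES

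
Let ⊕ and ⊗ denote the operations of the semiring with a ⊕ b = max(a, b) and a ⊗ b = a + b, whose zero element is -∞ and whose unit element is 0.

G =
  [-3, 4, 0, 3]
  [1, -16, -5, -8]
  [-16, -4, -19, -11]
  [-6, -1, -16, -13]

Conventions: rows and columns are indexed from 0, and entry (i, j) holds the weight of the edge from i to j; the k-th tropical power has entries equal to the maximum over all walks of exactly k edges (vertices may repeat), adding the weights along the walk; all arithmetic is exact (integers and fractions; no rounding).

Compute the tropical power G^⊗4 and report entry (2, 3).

G^⊗2:
  [5, 2, -1, 0]
  [-2, 5, 1, 4]
  [-3, -12, -9, -12]
  [0, -2, -6, -3]
G^⊗3:
  [3, 9, 5, 8]
  [6, 3, 0, 1]
  [-6, 1, -3, 0]
  [-1, 4, 0, 3]
G^⊗4:
  [10, 7, 4, 6]
  [4, 10, 6, 9]
  [2, -1, -4, -3]
  [5, 3, -1, 2]
Key observation: the optimum is the walk 2->1->0->0->3, with weight (-4) + 1 + (-3) + 3 = -3.
Optimal value attained by: walk 2->1->0->0->3.
Answer: (G^⊗4)[2][3] = -3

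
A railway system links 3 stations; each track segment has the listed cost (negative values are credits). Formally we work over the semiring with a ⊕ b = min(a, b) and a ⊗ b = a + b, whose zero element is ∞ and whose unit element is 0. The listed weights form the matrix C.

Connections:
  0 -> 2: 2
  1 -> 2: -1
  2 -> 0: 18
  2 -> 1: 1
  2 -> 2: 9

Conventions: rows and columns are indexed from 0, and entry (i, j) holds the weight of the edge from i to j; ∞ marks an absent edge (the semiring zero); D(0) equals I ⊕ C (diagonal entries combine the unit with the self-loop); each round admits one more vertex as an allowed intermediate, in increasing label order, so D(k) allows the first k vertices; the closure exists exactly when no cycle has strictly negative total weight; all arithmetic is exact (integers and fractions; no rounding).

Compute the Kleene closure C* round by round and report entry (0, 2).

D(0):
  [0, ∞, 2]
  [∞, 0, -1]
  [18, 1, 0]
D(1):
  [0, ∞, 2]
  [∞, 0, -1]
  [18, 1, 0]
D(2):
  [0, ∞, 2]
  [∞, 0, -1]
  [18, 1, 0]
D(3):
  [0, 3, 2]
  [17, 0, -1]
  [18, 1, 0]
Answer: C*[0][2] = 2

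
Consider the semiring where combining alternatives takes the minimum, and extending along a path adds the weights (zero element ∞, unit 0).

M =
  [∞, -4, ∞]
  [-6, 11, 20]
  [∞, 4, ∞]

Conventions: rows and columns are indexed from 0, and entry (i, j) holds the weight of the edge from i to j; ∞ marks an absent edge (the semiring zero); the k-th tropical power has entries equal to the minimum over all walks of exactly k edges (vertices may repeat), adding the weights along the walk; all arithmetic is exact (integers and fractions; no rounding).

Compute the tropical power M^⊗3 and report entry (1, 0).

M^⊗2:
  [-10, 7, 16]
  [5, -10, 31]
  [-2, 15, 24]
M^⊗3:
  [1, -14, 27]
  [-16, 1, 10]
  [9, -6, 35]
Key observation: the optimum is the walk 1->0->1->0, with weight (-6) + (-4) + (-6) = -16.
Optimal value attained by: walk 1->0->1->0.
Answer: (M^⊗3)[1][0] = -16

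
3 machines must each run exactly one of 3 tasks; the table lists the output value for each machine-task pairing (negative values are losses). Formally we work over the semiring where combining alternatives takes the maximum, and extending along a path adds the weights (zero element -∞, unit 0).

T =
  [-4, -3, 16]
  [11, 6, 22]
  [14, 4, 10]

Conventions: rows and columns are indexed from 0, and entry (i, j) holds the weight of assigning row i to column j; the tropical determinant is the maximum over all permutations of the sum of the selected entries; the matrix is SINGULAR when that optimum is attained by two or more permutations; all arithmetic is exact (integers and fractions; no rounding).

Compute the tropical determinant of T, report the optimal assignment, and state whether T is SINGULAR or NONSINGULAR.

σ = (0, 1, 2): (-4) + 6 + 10 = 12
σ = (0, 2, 1): (-4) + 22 + 4 = 22
σ = (1, 0, 2): (-3) + 11 + 10 = 18
σ = (1, 2, 0): (-3) + 22 + 14 = 33
σ = (2, 0, 1): 16 + 11 + 4 = 31
σ = (2, 1, 0): 16 + 6 + 14 = 36
Optimal value attained by: σ = (2, 1, 0).
Answer: det⊕(T) = 36; verdict: NONSINGULAR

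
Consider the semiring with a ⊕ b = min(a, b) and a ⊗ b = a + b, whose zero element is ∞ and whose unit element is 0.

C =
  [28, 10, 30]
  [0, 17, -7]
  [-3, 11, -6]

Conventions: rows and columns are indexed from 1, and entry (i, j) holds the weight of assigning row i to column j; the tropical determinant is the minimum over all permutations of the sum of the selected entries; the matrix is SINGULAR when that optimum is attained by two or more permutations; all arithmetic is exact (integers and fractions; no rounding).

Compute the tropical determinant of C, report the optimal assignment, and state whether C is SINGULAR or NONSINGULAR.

σ = (1, 2, 3): 28 + 17 + (-6) = 39
σ = (1, 3, 2): 28 + (-7) + 11 = 32
σ = (2, 1, 3): 10 + 0 + (-6) = 4
σ = (2, 3, 1): 10 + (-7) + (-3) = 0
σ = (3, 1, 2): 30 + 0 + 11 = 41
σ = (3, 2, 1): 30 + 17 + (-3) = 44
Optimal value attained by: σ = (2, 3, 1).
Answer: det⊕(C) = 0; verdict: NONSINGULAR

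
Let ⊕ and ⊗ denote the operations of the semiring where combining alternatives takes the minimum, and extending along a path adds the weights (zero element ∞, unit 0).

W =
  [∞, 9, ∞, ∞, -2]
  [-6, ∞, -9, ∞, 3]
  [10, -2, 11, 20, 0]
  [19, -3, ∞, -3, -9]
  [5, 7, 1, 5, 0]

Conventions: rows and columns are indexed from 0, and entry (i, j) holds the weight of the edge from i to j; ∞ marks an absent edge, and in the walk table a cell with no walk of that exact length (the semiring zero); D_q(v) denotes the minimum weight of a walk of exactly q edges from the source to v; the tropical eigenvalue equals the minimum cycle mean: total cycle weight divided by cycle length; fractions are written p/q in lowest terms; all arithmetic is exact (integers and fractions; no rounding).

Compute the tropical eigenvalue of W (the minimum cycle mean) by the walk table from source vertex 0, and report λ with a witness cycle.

q=0: [0, ∞, ∞, ∞, ∞]
q=1: [∞, 9, ∞, ∞, -2]
q=2: [3, 5, -1, 3, -2]
q=3: [-1, -3, -4, 0, -6]
q=4: [-9, -6, -12, -3, -9]
q=5: [-12, -14, -15, -6, -12]
Optimal cycle mean attained by: cycle 1->2->1, total (-9) + (-2), length 2.
Answer: λ = -11/2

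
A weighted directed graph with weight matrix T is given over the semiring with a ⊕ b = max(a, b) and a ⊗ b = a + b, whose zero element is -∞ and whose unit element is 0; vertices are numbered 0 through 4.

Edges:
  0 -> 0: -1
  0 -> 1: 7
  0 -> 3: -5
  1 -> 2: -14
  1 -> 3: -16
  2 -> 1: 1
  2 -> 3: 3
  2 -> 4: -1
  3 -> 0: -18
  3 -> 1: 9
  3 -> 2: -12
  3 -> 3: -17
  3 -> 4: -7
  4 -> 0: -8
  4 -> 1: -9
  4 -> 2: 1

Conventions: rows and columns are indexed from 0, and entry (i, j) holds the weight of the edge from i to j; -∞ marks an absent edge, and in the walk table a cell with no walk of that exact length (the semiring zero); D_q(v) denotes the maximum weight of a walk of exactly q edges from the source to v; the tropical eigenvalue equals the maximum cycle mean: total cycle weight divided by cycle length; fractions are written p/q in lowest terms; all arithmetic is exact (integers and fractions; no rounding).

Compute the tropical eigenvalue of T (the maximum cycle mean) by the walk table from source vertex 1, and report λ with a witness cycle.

q=0: [-∞, 0, -∞, -∞, -∞]
q=1: [-∞, -∞, -14, -16, -∞]
q=2: [-34, -7, -28, -11, -15]
q=3: [-23, -2, -14, -23, -18]
q=4: [-24, -13, -16, -11, -15]
q=5: [-23, -2, -14, -13, -17]
Optimal cycle mean attained by: cycle 2->4->2, total (-1) + 1, length 2.
Answer: λ = 0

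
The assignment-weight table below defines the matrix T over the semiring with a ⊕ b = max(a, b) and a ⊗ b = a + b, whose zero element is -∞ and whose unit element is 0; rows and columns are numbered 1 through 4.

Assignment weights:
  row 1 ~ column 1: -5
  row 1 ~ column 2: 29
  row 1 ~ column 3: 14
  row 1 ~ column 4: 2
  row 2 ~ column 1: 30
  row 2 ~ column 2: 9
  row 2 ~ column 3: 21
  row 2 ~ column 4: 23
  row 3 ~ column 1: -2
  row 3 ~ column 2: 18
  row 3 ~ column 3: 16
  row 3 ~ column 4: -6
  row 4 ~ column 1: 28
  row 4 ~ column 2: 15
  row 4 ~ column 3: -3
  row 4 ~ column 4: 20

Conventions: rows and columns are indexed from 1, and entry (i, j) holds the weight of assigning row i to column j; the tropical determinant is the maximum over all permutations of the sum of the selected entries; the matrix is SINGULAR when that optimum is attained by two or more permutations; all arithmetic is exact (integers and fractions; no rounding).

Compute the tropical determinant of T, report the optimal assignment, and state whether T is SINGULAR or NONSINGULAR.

σ = (1, 2, 3, 4): (-5) + 9 + 16 + 20 = 40
σ = (1, 2, 4, 3): (-5) + 9 + (-6) + (-3) = -5
σ = (1, 3, 2, 4): (-5) + 21 + 18 + 20 = 54
σ = (1, 3, 4, 2): (-5) + 21 + (-6) + 15 = 25
σ = (1, 4, 2, 3): (-5) + 23 + 18 + (-3) = 33
σ = (1, 4, 3, 2): (-5) + 23 + 16 + 15 = 49
σ = (2, 1, 3, 4): 29 + 30 + 16 + 20 = 95
σ = (2, 1, 4, 3): 29 + 30 + (-6) + (-3) = 50
σ = (2, 3, 1, 4): 29 + 21 + (-2) + 20 = 68
σ = (2, 3, 4, 1): 29 + 21 + (-6) + 28 = 72
σ = (2, 4, 1, 3): 29 + 23 + (-2) + (-3) = 47
σ = (2, 4, 3, 1): 29 + 23 + 16 + 28 = 96
σ = (3, 1, 2, 4): 14 + 30 + 18 + 20 = 82
σ = (3, 1, 4, 2): 14 + 30 + (-6) + 15 = 53
σ = (3, 2, 1, 4): 14 + 9 + (-2) + 20 = 41
σ = (3, 2, 4, 1): 14 + 9 + (-6) + 28 = 45
σ = (3, 4, 1, 2): 14 + 23 + (-2) + 15 = 50
σ = (3, 4, 2, 1): 14 + 23 + 18 + 28 = 83
σ = (4, 1, 2, 3): 2 + 30 + 18 + (-3) = 47
σ = (4, 1, 3, 2): 2 + 30 + 16 + 15 = 63
σ = (4, 2, 1, 3): 2 + 9 + (-2) + (-3) = 6
σ = (4, 2, 3, 1): 2 + 9 + 16 + 28 = 55
σ = (4, 3, 1, 2): 2 + 21 + (-2) + 15 = 36
σ = (4, 3, 2, 1): 2 + 21 + 18 + 28 = 69
Optimal value attained by: σ = (2, 4, 3, 1).
Answer: det⊕(T) = 96; verdict: NONSINGULAR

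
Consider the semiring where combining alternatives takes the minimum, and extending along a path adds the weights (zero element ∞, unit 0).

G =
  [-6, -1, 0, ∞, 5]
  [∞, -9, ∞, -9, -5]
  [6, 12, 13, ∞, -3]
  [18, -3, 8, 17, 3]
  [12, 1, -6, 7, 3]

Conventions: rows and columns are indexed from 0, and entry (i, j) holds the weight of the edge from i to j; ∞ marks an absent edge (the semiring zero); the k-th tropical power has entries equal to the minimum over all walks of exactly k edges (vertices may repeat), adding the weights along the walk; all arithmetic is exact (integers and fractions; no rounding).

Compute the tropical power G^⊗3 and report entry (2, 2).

G^⊗2:
  [-12, -10, -6, -10, -6]
  [7, -18, -11, -18, -14]
  [0, -2, -9, 3, 0]
  [12, -12, -3, -12, -8]
  [0, -8, -3, -8, -9]
G^⊗3:
  [-18, -19, -12, -19, -15]
  [-5, -27, -20, -27, -23]
  [-6, -11, -6, -11, -12]
  [3, -21, -14, -21, -17]
  [-6, -17, -15, -17, -13]
Key observation: the optimum is the walk 2->4->4->2, with weight (-3) + 3 + (-6) = -6.
Optimal value attained by: walk 2->4->4->2.
Answer: (G^⊗3)[2][2] = -6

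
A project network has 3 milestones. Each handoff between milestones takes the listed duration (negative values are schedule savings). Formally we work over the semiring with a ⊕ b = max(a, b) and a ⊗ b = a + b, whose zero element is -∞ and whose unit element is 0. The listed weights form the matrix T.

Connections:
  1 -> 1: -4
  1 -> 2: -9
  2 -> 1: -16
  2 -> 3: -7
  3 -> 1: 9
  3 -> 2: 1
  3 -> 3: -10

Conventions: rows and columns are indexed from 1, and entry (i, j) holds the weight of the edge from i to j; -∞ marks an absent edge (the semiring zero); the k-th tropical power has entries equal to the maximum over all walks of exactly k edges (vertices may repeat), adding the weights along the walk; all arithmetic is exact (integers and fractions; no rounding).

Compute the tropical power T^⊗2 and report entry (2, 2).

T^⊗2:
  [-8, -13, -16]
  [2, -6, -17]
  [5, 0, -6]
Key observation: the optimum is the walk 2->3->2, with weight (-7) + 1 = -6.
Optimal value attained by: walk 2->3->2.
Answer: (T^⊗2)[2][2] = -6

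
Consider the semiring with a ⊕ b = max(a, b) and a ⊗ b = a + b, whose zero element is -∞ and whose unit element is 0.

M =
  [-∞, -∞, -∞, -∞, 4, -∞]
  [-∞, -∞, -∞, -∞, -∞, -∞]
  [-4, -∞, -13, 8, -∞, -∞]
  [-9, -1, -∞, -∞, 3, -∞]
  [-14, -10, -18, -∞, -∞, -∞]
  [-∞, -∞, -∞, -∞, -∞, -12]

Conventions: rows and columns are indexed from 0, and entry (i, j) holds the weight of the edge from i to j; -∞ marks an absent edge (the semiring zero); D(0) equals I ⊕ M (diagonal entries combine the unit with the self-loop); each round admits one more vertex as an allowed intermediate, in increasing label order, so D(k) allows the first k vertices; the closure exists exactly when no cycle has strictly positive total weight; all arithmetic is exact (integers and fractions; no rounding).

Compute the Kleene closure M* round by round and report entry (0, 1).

D(0):
  [0, -∞, -∞, -∞, 4, -∞]
  [-∞, 0, -∞, -∞, -∞, -∞]
  [-4, -∞, 0, 8, -∞, -∞]
  [-9, -1, -∞, 0, 3, -∞]
  [-14, -10, -18, -∞, 0, -∞]
  [-∞, -∞, -∞, -∞, -∞, 0]
D(1):
  [0, -∞, -∞, -∞, 4, -∞]
  [-∞, 0, -∞, -∞, -∞, -∞]
  [-4, -∞, 0, 8, 0, -∞]
  [-9, -1, -∞, 0, 3, -∞]
  [-14, -10, -18, -∞, 0, -∞]
  [-∞, -∞, -∞, -∞, -∞, 0]
D(2):
  [0, -∞, -∞, -∞, 4, -∞]
  [-∞, 0, -∞, -∞, -∞, -∞]
  [-4, -∞, 0, 8, 0, -∞]
  [-9, -1, -∞, 0, 3, -∞]
  [-14, -10, -18, -∞, 0, -∞]
  [-∞, -∞, -∞, -∞, -∞, 0]
D(3):
  [0, -∞, -∞, -∞, 4, -∞]
  [-∞, 0, -∞, -∞, -∞, -∞]
  [-4, -∞, 0, 8, 0, -∞]
  [-9, -1, -∞, 0, 3, -∞]
  [-14, -10, -18, -10, 0, -∞]
  [-∞, -∞, -∞, -∞, -∞, 0]
D(4):
  [0, -∞, -∞, -∞, 4, -∞]
  [-∞, 0, -∞, -∞, -∞, -∞]
  [-1, 7, 0, 8, 11, -∞]
  [-9, -1, -∞, 0, 3, -∞]
  [-14, -10, -18, -10, 0, -∞]
  [-∞, -∞, -∞, -∞, -∞, 0]
D(5):
  [0, -6, -14, -6, 4, -∞]
  [-∞, 0, -∞, -∞, -∞, -∞]
  [-1, 7, 0, 8, 11, -∞]
  [-9, -1, -15, 0, 3, -∞]
  [-14, -10, -18, -10, 0, -∞]
  [-∞, -∞, -∞, -∞, -∞, 0]
D(6):
  [0, -6, -14, -6, 4, -∞]
  [-∞, 0, -∞, -∞, -∞, -∞]
  [-1, 7, 0, 8, 11, -∞]
  [-9, -1, -15, 0, 3, -∞]
  [-14, -10, -18, -10, 0, -∞]
  [-∞, -∞, -∞, -∞, -∞, 0]
Answer: M*[0][1] = -6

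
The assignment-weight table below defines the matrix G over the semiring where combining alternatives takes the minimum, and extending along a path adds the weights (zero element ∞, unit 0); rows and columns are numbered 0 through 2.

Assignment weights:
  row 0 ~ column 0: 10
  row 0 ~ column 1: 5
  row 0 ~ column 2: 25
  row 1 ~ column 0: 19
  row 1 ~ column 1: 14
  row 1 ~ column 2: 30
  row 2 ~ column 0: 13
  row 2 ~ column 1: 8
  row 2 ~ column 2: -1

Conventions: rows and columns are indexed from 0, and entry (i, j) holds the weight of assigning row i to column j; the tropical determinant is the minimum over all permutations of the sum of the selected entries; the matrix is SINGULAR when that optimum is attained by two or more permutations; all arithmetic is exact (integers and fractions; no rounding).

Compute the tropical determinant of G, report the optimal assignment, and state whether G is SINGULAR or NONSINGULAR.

σ = (0, 1, 2): 10 + 14 + (-1) = 23
σ = (0, 2, 1): 10 + 30 + 8 = 48
σ = (1, 0, 2): 5 + 19 + (-1) = 23
σ = (1, 2, 0): 5 + 30 + 13 = 48
σ = (2, 0, 1): 25 + 19 + 8 = 52
σ = (2, 1, 0): 25 + 14 + 13 = 52
Optimal value attained by: σ = (0, 1, 2).
Answer: det⊕(G) = 23; verdict: SINGULAR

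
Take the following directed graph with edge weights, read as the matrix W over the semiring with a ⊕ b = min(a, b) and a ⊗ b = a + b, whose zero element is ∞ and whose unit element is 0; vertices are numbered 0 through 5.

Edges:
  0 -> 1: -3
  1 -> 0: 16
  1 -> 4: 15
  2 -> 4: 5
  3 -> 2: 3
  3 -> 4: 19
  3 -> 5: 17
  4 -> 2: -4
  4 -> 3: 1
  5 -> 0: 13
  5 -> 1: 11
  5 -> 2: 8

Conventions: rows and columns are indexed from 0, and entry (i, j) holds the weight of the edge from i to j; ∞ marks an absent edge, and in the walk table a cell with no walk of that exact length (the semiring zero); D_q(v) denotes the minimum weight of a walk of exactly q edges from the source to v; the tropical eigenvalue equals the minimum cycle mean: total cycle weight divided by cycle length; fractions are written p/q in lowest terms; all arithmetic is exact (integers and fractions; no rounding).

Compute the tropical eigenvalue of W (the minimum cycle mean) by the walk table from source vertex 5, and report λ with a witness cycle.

q=0: [∞, ∞, ∞, ∞, ∞, 0]
q=1: [13, 11, 8, ∞, ∞, ∞]
q=2: [27, 10, ∞, ∞, 13, ∞]
q=3: [26, 24, 9, 14, 25, ∞]
q=4: [40, 23, 17, 26, 14, 31]
q=5: [39, 37, 10, 15, 22, 43]
q=6: [53, 36, 18, 23, 15, 32]
Optimal cycle mean attained by: cycle 2->4->2, total 5 + (-4), length 2.
Answer: λ = 1/2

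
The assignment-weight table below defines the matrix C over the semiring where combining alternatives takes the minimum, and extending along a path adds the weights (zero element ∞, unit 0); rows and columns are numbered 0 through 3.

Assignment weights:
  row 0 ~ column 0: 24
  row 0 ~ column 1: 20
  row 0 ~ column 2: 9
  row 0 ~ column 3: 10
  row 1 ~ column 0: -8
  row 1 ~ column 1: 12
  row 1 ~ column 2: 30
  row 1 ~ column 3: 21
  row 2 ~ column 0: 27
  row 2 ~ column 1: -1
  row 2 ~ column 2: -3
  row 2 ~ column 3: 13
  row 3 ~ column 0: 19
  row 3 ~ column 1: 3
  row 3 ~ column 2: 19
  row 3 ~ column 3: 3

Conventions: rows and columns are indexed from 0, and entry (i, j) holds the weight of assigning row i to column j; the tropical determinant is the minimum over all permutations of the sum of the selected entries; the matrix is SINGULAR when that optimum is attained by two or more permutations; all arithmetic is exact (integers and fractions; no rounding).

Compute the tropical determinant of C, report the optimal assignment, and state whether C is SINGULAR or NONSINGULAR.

σ = (0, 1, 2, 3): 24 + 12 + (-3) + 3 = 36
σ = (0, 1, 3, 2): 24 + 12 + 13 + 19 = 68
σ = (0, 2, 1, 3): 24 + 30 + (-1) + 3 = 56
σ = (0, 2, 3, 1): 24 + 30 + 13 + 3 = 70
σ = (0, 3, 1, 2): 24 + 21 + (-1) + 19 = 63
σ = (0, 3, 2, 1): 24 + 21 + (-3) + 3 = 45
σ = (1, 0, 2, 3): 20 + (-8) + (-3) + 3 = 12
σ = (1, 0, 3, 2): 20 + (-8) + 13 + 19 = 44
σ = (1, 2, 0, 3): 20 + 30 + 27 + 3 = 80
σ = (1, 2, 3, 0): 20 + 30 + 13 + 19 = 82
σ = (1, 3, 0, 2): 20 + 21 + 27 + 19 = 87
σ = (1, 3, 2, 0): 20 + 21 + (-3) + 19 = 57
σ = (2, 0, 1, 3): 9 + (-8) + (-1) + 3 = 3
σ = (2, 0, 3, 1): 9 + (-8) + 13 + 3 = 17
σ = (2, 1, 0, 3): 9 + 12 + 27 + 3 = 51
σ = (2, 1, 3, 0): 9 + 12 + 13 + 19 = 53
σ = (2, 3, 0, 1): 9 + 21 + 27 + 3 = 60
σ = (2, 3, 1, 0): 9 + 21 + (-1) + 19 = 48
σ = (3, 0, 1, 2): 10 + (-8) + (-1) + 19 = 20
σ = (3, 0, 2, 1): 10 + (-8) + (-3) + 3 = 2
σ = (3, 1, 0, 2): 10 + 12 + 27 + 19 = 68
σ = (3, 1, 2, 0): 10 + 12 + (-3) + 19 = 38
σ = (3, 2, 0, 1): 10 + 30 + 27 + 3 = 70
σ = (3, 2, 1, 0): 10 + 30 + (-1) + 19 = 58
Optimal value attained by: σ = (3, 0, 2, 1).
Answer: det⊕(C) = 2; verdict: NONSINGULAR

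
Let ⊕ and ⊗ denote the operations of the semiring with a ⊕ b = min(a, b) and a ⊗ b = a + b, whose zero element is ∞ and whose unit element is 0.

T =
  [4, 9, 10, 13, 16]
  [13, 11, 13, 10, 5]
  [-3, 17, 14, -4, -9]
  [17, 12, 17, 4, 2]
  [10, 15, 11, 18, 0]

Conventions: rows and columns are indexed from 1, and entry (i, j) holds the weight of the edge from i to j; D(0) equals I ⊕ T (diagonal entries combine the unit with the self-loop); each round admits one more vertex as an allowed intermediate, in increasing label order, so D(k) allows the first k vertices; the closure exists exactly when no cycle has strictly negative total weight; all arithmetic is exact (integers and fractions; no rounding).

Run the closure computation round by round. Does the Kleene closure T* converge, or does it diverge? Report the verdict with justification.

D(0):
  [0, 9, 10, 13, 16]
  [13, 0, 13, 10, 5]
  [-3, 17, 0, -4, -9]
  [17, 12, 17, 0, 2]
  [10, 15, 11, 18, 0]
D(1):
  [0, 9, 10, 13, 16]
  [13, 0, 13, 10, 5]
  [-3, 6, 0, -4, -9]
  [17, 12, 17, 0, 2]
  [10, 15, 11, 18, 0]
D(2):
  [0, 9, 10, 13, 14]
  [13, 0, 13, 10, 5]
  [-3, 6, 0, -4, -9]
  [17, 12, 17, 0, 2]
  [10, 15, 11, 18, 0]
D(3):
  [0, 9, 10, 6, 1]
  [10, 0, 13, 9, 4]
  [-3, 6, 0, -4, -9]
  [14, 12, 17, 0, 2]
  [8, 15, 11, 7, 0]
D(4):
  [0, 9, 10, 6, 1]
  [10, 0, 13, 9, 4]
  [-3, 6, 0, -4, -9]
  [14, 12, 17, 0, 2]
  [8, 15, 11, 7, 0]
D(5):
  [0, 9, 10, 6, 1]
  [10, 0, 13, 9, 4]
  [-3, 6, 0, -4, -9]
  [10, 12, 13, 0, 2]
  [8, 15, 11, 7, 0]
Key observation: every diagonal entry stays at the unit through all rounds, so no improving cycle exists.
Answer: CONVERGES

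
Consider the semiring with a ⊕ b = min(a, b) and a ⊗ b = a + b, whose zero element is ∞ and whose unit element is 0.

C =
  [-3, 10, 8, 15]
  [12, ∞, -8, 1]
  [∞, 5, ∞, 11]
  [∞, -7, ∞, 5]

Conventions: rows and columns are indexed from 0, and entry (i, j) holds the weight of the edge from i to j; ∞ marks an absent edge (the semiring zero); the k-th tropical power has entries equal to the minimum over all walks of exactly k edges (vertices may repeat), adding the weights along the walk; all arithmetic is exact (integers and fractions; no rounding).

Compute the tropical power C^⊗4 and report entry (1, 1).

C^⊗2:
  [-6, 7, 2, 11]
  [9, -6, 20, 3]
  [17, 4, -3, 6]
  [5, -2, -15, -6]
C^⊗3:
  [-9, 4, -1, 8]
  [6, -4, -14, -5]
  [14, -1, -4, 5]
  [2, -13, -10, -4]
C^⊗4:
  [-12, 1, -4, 5]
  [3, -12, -12, -3]
  [11, -2, -9, 0]
  [-1, -11, -21, -12]
Key observation: the optimum is the walk 1->3->1->3->1, with weight 1 + (-7) + 1 + (-7) = -12.
Optimal value attained by: walk 1->3->1->3->1.
Answer: (C^⊗4)[1][1] = -12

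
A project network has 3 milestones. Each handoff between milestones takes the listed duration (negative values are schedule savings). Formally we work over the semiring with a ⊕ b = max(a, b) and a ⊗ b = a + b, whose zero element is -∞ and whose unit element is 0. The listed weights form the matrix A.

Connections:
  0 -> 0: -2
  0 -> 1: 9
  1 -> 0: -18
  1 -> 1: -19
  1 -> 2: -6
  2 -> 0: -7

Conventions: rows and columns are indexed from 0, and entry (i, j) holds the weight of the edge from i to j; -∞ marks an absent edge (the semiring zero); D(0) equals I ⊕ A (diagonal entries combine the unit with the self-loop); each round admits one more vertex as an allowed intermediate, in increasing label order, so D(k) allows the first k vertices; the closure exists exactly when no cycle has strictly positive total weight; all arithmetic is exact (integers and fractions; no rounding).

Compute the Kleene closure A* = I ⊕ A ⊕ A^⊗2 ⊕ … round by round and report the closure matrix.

D(0):
  [0, 9, -∞]
  [-18, 0, -6]
  [-7, -∞, 0]
D(1):
  [0, 9, -∞]
  [-18, 0, -6]
  [-7, 2, 0]
D(2):
  [0, 9, 3]
  [-18, 0, -6]
  [-7, 2, 0]
D(3):
  [0, 9, 3]
  [-13, 0, -6]
  [-7, 2, 0]
Answer: A* = [[0, 9, 3], [-13, 0, -6], [-7, 2, 0]]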